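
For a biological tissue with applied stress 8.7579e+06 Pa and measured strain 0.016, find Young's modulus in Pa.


E = stress / strain
E = 8.7579e+06 / 0.016
E = 5.4737e+08


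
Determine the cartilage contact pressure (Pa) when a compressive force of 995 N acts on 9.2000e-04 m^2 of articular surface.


P = F / A
P = 995 / 9.2000e-04
P = 1.0815e+06


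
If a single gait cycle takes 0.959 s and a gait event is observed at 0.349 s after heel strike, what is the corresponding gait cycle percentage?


pct = (event_time / cycle_time) * 100
pct = (0.349 / 0.959) * 100
ratio = 0.3639
pct = 36.3921


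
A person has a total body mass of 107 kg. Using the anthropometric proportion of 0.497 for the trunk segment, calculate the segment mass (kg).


m_segment = body_mass * fraction
m_segment = 107 * 0.497
m_segment = 53.1790


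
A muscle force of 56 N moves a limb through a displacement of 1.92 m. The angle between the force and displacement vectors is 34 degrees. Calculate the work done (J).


W = F * d * cos(theta)
theta = 34 deg = 0.5934 rad
cos(theta) = 0.8290
W = 56 * 1.92 * 0.8290
W = 89.1381


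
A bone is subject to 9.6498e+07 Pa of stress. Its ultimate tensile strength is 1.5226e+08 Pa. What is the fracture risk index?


FRI = applied / ultimate
FRI = 9.6498e+07 / 1.5226e+08
FRI = 0.6338


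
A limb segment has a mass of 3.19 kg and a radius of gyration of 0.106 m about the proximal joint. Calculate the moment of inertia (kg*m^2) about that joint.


I = m * k^2
I = 3.19 * 0.106^2
k^2 = 0.0112
I = 0.0358


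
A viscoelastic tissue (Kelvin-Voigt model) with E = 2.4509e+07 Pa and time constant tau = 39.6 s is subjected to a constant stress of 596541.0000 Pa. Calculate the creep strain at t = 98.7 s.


epsilon(t) = (sigma/E) * (1 - exp(-t/tau))
sigma/E = 596541.0000 / 2.4509e+07 = 0.0243
exp(-t/tau) = exp(-98.7 / 39.6) = 0.0827
epsilon = 0.0243 * (1 - 0.0827)
epsilon = 0.0223


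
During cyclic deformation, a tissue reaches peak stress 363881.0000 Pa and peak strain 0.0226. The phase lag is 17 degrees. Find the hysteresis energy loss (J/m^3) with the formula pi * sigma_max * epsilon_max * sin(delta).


E_loss = pi * sigma_max * epsilon_max * sin(delta)
delta = 17 deg = 0.2967 rad
sin(delta) = 0.2924
E_loss = pi * 363881.0000 * 0.0226 * 0.2924
E_loss = 7553.5834


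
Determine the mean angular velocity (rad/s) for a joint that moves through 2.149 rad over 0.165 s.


omega = delta_theta / delta_t
omega = 2.149 / 0.165
omega = 13.0242


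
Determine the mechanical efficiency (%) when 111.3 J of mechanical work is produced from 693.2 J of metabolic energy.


eta = (W_mech / E_meta) * 100
eta = (111.3 / 693.2) * 100
ratio = 0.1606
eta = 16.0560


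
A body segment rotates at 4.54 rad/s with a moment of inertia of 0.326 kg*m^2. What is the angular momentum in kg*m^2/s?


L = I * omega
L = 0.326 * 4.54
L = 1.4800


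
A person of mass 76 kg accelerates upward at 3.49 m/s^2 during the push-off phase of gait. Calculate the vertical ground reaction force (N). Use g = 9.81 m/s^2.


GRF = m * (g + a)
GRF = 76 * (9.81 + 3.49)
GRF = 76 * 13.3000
GRF = 1010.8000


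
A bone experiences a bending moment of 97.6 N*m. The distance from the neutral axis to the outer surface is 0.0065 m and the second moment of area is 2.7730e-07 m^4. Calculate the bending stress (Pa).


sigma = M * c / I
sigma = 97.6 * 0.0065 / 2.7730e-07
M * c = 0.6344
sigma = 2.2878e+06


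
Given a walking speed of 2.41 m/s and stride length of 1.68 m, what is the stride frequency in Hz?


f = v / stride_length
f = 2.41 / 1.68
f = 1.4345


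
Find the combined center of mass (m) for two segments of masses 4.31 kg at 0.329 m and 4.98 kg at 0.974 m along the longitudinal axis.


COM = (m1*x1 + m2*x2) / (m1 + m2)
COM = (4.31*0.329 + 4.98*0.974) / (4.31 + 4.98)
Numerator = 6.2685
Denominator = 9.2900
COM = 0.6748


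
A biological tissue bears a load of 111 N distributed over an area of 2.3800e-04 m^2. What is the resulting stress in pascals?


stress = F / A
stress = 111 / 2.3800e-04
stress = 466386.5546


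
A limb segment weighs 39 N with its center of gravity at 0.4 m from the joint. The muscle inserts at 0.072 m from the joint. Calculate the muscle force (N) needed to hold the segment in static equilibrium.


F_muscle = W * d_load / d_muscle
F_muscle = 39 * 0.4 / 0.072
Numerator = 15.6000
F_muscle = 216.6667


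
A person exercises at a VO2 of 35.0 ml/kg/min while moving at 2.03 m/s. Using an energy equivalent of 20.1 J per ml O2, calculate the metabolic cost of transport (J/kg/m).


Power per kg = VO2 * 20.1 / 60
Power per kg = 35.0 * 20.1 / 60 = 11.7250 W/kg
Cost = power_per_kg / speed
Cost = 11.7250 / 2.03
Cost = 5.7759


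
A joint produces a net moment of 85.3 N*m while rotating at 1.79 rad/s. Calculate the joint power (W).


P = M * omega
P = 85.3 * 1.79
P = 152.6870


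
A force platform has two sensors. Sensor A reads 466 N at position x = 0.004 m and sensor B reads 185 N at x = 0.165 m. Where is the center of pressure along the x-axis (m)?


COP_x = (F1*x1 + F2*x2) / (F1 + F2)
COP_x = (466*0.004 + 185*0.165) / (466 + 185)
Numerator = 32.3890
Denominator = 651
COP_x = 0.0498


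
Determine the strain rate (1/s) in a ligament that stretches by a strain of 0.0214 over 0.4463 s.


strain_rate = delta_strain / delta_t
strain_rate = 0.0214 / 0.4463
strain_rate = 0.0479


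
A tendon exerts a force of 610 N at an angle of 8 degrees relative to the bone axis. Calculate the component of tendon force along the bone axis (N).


F_eff = F_tendon * cos(theta)
theta = 8 deg = 0.1396 rad
cos(theta) = 0.9903
F_eff = 610 * 0.9903
F_eff = 604.0635


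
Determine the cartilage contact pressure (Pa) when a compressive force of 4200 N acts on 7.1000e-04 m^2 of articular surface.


P = F / A
P = 4200 / 7.1000e-04
P = 5.9155e+06


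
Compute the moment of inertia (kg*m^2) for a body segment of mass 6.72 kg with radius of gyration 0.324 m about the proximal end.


I = m * k^2
I = 6.72 * 0.324^2
k^2 = 0.1050
I = 0.7054


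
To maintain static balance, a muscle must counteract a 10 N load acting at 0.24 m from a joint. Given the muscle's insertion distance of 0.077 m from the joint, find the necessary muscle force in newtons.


F_muscle = W * d_load / d_muscle
F_muscle = 10 * 0.24 / 0.077
Numerator = 2.4000
F_muscle = 31.1688


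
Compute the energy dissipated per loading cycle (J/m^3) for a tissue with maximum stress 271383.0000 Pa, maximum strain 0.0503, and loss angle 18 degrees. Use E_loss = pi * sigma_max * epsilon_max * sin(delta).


E_loss = pi * sigma_max * epsilon_max * sin(delta)
delta = 18 deg = 0.3142 rad
sin(delta) = 0.3090
E_loss = pi * 271383.0000 * 0.0503 * 0.3090
E_loss = 13252.0437


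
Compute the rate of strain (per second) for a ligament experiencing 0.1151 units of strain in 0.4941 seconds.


strain_rate = delta_strain / delta_t
strain_rate = 0.1151 / 0.4941
strain_rate = 0.2329


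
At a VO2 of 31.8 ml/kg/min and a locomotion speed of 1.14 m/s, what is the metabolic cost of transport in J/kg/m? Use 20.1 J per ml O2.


Power per kg = VO2 * 20.1 / 60
Power per kg = 31.8 * 20.1 / 60 = 10.6530 W/kg
Cost = power_per_kg / speed
Cost = 10.6530 / 1.14
Cost = 9.3447


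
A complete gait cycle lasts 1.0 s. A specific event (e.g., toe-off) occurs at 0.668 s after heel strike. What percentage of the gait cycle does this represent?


pct = (event_time / cycle_time) * 100
pct = (0.668 / 1.0) * 100
ratio = 0.6680
pct = 66.8000


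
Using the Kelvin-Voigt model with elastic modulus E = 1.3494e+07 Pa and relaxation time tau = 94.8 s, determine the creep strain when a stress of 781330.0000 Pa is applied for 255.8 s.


epsilon(t) = (sigma/E) * (1 - exp(-t/tau))
sigma/E = 781330.0000 / 1.3494e+07 = 0.0579
exp(-t/tau) = exp(-255.8 / 94.8) = 0.0673
epsilon = 0.0579 * (1 - 0.0673)
epsilon = 0.0540


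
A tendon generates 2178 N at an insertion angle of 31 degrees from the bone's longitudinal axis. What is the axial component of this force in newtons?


F_eff = F_tendon * cos(theta)
theta = 31 deg = 0.5411 rad
cos(theta) = 0.8572
F_eff = 2178 * 0.8572
F_eff = 1866.9104


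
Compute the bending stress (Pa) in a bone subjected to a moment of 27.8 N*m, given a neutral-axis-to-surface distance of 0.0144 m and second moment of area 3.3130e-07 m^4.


sigma = M * c / I
sigma = 27.8 * 0.0144 / 3.3130e-07
M * c = 0.4003
sigma = 1.2083e+06


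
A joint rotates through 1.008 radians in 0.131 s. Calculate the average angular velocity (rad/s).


omega = delta_theta / delta_t
omega = 1.008 / 0.131
omega = 7.6947


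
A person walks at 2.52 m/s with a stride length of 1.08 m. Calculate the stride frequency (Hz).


f = v / stride_length
f = 2.52 / 1.08
f = 2.3333


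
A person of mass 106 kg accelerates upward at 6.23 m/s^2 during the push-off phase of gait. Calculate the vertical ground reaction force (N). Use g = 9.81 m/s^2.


GRF = m * (g + a)
GRF = 106 * (9.81 + 6.23)
GRF = 106 * 16.0400
GRF = 1700.2400


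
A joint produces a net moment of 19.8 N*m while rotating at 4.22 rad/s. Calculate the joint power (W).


P = M * omega
P = 19.8 * 4.22
P = 83.5560


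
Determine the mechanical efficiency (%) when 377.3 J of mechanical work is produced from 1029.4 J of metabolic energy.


eta = (W_mech / E_meta) * 100
eta = (377.3 / 1029.4) * 100
ratio = 0.3665
eta = 36.6524


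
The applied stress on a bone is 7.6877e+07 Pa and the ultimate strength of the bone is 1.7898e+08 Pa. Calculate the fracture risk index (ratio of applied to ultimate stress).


FRI = applied / ultimate
FRI = 7.6877e+07 / 1.7898e+08
FRI = 0.4295


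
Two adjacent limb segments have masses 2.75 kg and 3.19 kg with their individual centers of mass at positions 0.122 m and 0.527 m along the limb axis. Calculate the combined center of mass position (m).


COM = (m1*x1 + m2*x2) / (m1 + m2)
COM = (2.75*0.122 + 3.19*0.527) / (2.75 + 3.19)
Numerator = 2.0166
Denominator = 5.9400
COM = 0.3395


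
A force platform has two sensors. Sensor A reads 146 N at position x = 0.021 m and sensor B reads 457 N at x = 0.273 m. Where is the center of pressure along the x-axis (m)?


COP_x = (F1*x1 + F2*x2) / (F1 + F2)
COP_x = (146*0.021 + 457*0.273) / (146 + 457)
Numerator = 127.8270
Denominator = 603
COP_x = 0.2120


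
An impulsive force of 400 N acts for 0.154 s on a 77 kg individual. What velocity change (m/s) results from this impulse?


J = F * dt = 400 * 0.154 = 61.6000 N*s
delta_v = J / m
delta_v = 61.6000 / 77
delta_v = 0.8000


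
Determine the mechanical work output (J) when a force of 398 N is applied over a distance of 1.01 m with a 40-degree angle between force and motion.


W = F * d * cos(theta)
theta = 40 deg = 0.6981 rad
cos(theta) = 0.7660
W = 398 * 1.01 * 0.7660
W = 307.9345


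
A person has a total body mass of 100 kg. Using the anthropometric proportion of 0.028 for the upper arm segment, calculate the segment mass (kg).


m_segment = body_mass * fraction
m_segment = 100 * 0.028
m_segment = 2.8000


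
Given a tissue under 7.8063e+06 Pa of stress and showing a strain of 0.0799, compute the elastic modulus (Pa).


E = stress / strain
E = 7.8063e+06 / 0.0799
E = 9.7701e+07


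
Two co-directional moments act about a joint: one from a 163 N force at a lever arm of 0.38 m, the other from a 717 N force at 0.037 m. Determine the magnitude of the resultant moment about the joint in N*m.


M = F1 * d1 + F2 * d2
M = 163 * 0.38 + 717 * 0.037
M = 61.9400 + 26.5290
M = 88.4690


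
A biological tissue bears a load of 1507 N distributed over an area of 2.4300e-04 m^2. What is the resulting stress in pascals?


stress = F / A
stress = 1507 / 2.4300e-04
stress = 6.2016e+06


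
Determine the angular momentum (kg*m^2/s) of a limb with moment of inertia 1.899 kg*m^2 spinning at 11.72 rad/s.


L = I * omega
L = 1.899 * 11.72
L = 22.2563


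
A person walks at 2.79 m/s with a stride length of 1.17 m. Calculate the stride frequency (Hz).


f = v / stride_length
f = 2.79 / 1.17
f = 2.3846


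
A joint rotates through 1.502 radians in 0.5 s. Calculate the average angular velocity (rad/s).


omega = delta_theta / delta_t
omega = 1.502 / 0.5
omega = 3.0040


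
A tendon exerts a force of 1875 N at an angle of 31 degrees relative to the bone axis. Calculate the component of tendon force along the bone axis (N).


F_eff = F_tendon * cos(theta)
theta = 31 deg = 0.5411 rad
cos(theta) = 0.8572
F_eff = 1875 * 0.8572
F_eff = 1607.1887


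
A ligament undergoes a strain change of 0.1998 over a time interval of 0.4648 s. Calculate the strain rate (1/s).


strain_rate = delta_strain / delta_t
strain_rate = 0.1998 / 0.4648
strain_rate = 0.4299


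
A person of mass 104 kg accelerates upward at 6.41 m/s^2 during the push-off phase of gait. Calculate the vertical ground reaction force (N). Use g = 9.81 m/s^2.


GRF = m * (g + a)
GRF = 104 * (9.81 + 6.41)
GRF = 104 * 16.2200
GRF = 1686.8800


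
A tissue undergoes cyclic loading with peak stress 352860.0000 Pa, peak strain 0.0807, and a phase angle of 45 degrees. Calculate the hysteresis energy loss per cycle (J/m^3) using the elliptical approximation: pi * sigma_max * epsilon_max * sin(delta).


E_loss = pi * sigma_max * epsilon_max * sin(delta)
delta = 45 deg = 0.7854 rad
sin(delta) = 0.7071
E_loss = pi * 352860.0000 * 0.0807 * 0.7071
E_loss = 63257.3274


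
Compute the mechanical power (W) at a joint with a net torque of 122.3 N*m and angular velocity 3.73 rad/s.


P = M * omega
P = 122.3 * 3.73
P = 456.1790


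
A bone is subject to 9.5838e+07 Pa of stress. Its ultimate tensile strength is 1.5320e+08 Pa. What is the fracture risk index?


FRI = applied / ultimate
FRI = 9.5838e+07 / 1.5320e+08
FRI = 0.6256


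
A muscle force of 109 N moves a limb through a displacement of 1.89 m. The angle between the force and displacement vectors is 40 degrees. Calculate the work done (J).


W = F * d * cos(theta)
theta = 40 deg = 0.6981 rad
cos(theta) = 0.7660
W = 109 * 1.89 * 0.7660
W = 157.8128


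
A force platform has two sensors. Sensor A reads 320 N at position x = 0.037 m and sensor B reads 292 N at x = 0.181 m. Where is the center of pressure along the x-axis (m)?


COP_x = (F1*x1 + F2*x2) / (F1 + F2)
COP_x = (320*0.037 + 292*0.181) / (320 + 292)
Numerator = 64.6920
Denominator = 612
COP_x = 0.1057


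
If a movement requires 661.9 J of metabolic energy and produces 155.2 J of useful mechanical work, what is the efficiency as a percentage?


eta = (W_mech / E_meta) * 100
eta = (155.2 / 661.9) * 100
ratio = 0.2345
eta = 23.4477


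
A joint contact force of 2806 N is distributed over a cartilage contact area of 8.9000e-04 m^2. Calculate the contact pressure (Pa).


P = F / A
P = 2806 / 8.9000e-04
P = 3.1528e+06


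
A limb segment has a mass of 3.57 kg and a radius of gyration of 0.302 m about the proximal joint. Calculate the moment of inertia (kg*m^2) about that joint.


I = m * k^2
I = 3.57 * 0.302^2
k^2 = 0.0912
I = 0.3256


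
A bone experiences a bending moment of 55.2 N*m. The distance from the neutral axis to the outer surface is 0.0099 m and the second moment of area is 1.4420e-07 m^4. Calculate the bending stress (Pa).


sigma = M * c / I
sigma = 55.2 * 0.0099 / 1.4420e-07
M * c = 0.5465
sigma = 3.7897e+06


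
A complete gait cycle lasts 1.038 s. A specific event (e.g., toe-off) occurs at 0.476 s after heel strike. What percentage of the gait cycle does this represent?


pct = (event_time / cycle_time) * 100
pct = (0.476 / 1.038) * 100
ratio = 0.4586
pct = 45.8574


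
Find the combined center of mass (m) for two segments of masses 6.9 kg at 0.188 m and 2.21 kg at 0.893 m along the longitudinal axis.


COM = (m1*x1 + m2*x2) / (m1 + m2)
COM = (6.9*0.188 + 2.21*0.893) / (6.9 + 2.21)
Numerator = 3.2707
Denominator = 9.1100
COM = 0.3590


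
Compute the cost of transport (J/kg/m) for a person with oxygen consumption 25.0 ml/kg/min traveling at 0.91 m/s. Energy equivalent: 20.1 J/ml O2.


Power per kg = VO2 * 20.1 / 60
Power per kg = 25.0 * 20.1 / 60 = 8.3750 W/kg
Cost = power_per_kg / speed
Cost = 8.3750 / 0.91
Cost = 9.2033


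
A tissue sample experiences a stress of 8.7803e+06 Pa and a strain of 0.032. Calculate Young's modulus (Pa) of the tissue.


E = stress / strain
E = 8.7803e+06 / 0.032
E = 2.7438e+08


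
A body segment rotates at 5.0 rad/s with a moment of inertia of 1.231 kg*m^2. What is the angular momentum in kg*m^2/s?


L = I * omega
L = 1.231 * 5.0
L = 6.1550


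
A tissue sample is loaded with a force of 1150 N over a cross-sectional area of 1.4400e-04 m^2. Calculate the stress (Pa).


stress = F / A
stress = 1150 / 1.4400e-04
stress = 7.9861e+06


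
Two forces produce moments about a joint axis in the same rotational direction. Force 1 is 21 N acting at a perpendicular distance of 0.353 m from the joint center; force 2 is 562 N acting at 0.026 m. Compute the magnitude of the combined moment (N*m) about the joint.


M = F1 * d1 + F2 * d2
M = 21 * 0.353 + 562 * 0.026
M = 7.4130 + 14.6120
M = 22.0250


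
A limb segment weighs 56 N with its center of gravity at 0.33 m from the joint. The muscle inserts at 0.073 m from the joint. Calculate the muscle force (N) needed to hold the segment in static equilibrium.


F_muscle = W * d_load / d_muscle
F_muscle = 56 * 0.33 / 0.073
Numerator = 18.4800
F_muscle = 253.1507


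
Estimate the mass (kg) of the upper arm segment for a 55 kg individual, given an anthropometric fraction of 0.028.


m_segment = body_mass * fraction
m_segment = 55 * 0.028
m_segment = 1.5400


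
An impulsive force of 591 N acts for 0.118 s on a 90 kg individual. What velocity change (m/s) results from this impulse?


J = F * dt = 591 * 0.118 = 69.7380 N*s
delta_v = J / m
delta_v = 69.7380 / 90
delta_v = 0.7749


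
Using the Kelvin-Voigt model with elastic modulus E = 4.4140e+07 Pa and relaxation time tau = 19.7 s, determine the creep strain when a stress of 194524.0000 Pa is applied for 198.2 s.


epsilon(t) = (sigma/E) * (1 - exp(-t/tau))
sigma/E = 194524.0000 / 4.4140e+07 = 0.0044
exp(-t/tau) = exp(-198.2 / 19.7) = 4.2717e-05
epsilon = 0.0044 * (1 - 4.2717e-05)
epsilon = 0.0044


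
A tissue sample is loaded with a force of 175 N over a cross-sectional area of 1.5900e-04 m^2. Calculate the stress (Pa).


stress = F / A
stress = 175 / 1.5900e-04
stress = 1.1006e+06


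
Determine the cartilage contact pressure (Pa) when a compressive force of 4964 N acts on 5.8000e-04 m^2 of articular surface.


P = F / A
P = 4964 / 5.8000e-04
P = 8.5586e+06


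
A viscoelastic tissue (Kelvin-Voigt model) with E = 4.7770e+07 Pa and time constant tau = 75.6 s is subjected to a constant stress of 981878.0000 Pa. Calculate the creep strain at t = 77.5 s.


epsilon(t) = (sigma/E) * (1 - exp(-t/tau))
sigma/E = 981878.0000 / 4.7770e+07 = 0.0206
exp(-t/tau) = exp(-77.5 / 75.6) = 0.3587
epsilon = 0.0206 * (1 - 0.3587)
epsilon = 0.0132


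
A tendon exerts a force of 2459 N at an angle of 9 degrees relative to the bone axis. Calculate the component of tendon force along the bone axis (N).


F_eff = F_tendon * cos(theta)
theta = 9 deg = 0.1571 rad
cos(theta) = 0.9877
F_eff = 2459 * 0.9877
F_eff = 2428.7256


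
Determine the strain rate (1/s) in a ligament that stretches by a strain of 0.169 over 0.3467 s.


strain_rate = delta_strain / delta_t
strain_rate = 0.169 / 0.3467
strain_rate = 0.4875


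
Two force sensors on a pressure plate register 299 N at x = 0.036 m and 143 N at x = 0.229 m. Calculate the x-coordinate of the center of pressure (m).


COP_x = (F1*x1 + F2*x2) / (F1 + F2)
COP_x = (299*0.036 + 143*0.229) / (299 + 143)
Numerator = 43.5110
Denominator = 442
COP_x = 0.0984


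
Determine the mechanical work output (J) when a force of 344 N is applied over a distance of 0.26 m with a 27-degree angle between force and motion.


W = F * d * cos(theta)
theta = 27 deg = 0.4712 rad
cos(theta) = 0.8910
W = 344 * 0.26 * 0.8910
W = 79.6916


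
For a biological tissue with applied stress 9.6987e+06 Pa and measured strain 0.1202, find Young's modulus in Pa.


E = stress / strain
E = 9.6987e+06 / 0.1202
E = 8.0688e+07


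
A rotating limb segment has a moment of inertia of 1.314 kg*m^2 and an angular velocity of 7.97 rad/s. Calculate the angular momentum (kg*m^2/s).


L = I * omega
L = 1.314 * 7.97
L = 10.4726


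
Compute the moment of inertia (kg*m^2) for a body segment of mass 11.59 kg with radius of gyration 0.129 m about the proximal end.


I = m * k^2
I = 11.59 * 0.129^2
k^2 = 0.0166
I = 0.1929


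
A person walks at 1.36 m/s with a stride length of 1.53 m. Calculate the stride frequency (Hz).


f = v / stride_length
f = 1.36 / 1.53
f = 0.8889


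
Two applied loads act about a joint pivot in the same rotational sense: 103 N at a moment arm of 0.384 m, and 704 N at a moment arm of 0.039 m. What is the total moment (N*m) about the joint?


M = F1 * d1 + F2 * d2
M = 103 * 0.384 + 704 * 0.039
M = 39.5520 + 27.4560
M = 67.0080


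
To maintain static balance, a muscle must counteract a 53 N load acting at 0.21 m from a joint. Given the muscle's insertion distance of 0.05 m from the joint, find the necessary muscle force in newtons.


F_muscle = W * d_load / d_muscle
F_muscle = 53 * 0.21 / 0.05
Numerator = 11.1300
F_muscle = 222.6000


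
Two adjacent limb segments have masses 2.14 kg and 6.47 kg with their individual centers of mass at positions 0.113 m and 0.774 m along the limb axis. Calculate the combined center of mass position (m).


COM = (m1*x1 + m2*x2) / (m1 + m2)
COM = (2.14*0.113 + 6.47*0.774) / (2.14 + 6.47)
Numerator = 5.2496
Denominator = 8.6100
COM = 0.6097


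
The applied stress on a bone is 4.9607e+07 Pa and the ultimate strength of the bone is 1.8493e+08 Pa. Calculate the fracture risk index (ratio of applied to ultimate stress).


FRI = applied / ultimate
FRI = 4.9607e+07 / 1.8493e+08
FRI = 0.2682


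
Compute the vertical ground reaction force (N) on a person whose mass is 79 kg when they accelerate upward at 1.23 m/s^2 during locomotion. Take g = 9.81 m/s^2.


GRF = m * (g + a)
GRF = 79 * (9.81 + 1.23)
GRF = 79 * 11.0400
GRF = 872.1600


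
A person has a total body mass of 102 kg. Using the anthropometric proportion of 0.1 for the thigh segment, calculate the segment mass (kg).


m_segment = body_mass * fraction
m_segment = 102 * 0.1
m_segment = 10.2000


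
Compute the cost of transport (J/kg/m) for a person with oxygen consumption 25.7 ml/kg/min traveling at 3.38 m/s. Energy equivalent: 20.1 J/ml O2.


Power per kg = VO2 * 20.1 / 60
Power per kg = 25.7 * 20.1 / 60 = 8.6095 W/kg
Cost = power_per_kg / speed
Cost = 8.6095 / 3.38
Cost = 2.5472


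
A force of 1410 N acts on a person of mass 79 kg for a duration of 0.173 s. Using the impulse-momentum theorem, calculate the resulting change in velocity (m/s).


J = F * dt = 1410 * 0.173 = 243.9300 N*s
delta_v = J / m
delta_v = 243.9300 / 79
delta_v = 3.0877


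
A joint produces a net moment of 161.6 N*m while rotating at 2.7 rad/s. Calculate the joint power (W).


P = M * omega
P = 161.6 * 2.7
P = 436.3200


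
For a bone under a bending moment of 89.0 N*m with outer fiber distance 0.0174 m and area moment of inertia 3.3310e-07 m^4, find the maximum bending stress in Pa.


sigma = M * c / I
sigma = 89.0 * 0.0174 / 3.3310e-07
M * c = 1.5486
sigma = 4.6491e+06


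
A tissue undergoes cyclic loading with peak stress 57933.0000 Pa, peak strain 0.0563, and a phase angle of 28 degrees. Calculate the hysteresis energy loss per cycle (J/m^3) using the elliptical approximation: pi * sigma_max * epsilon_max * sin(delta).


E_loss = pi * sigma_max * epsilon_max * sin(delta)
delta = 28 deg = 0.4887 rad
sin(delta) = 0.4695
E_loss = pi * 57933.0000 * 0.0563 * 0.4695
E_loss = 4810.5372


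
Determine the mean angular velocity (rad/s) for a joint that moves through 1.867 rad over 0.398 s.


omega = delta_theta / delta_t
omega = 1.867 / 0.398
omega = 4.6910


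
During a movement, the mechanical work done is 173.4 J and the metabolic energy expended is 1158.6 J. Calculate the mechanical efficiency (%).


eta = (W_mech / E_meta) * 100
eta = (173.4 / 1158.6) * 100
ratio = 0.1497
eta = 14.9663


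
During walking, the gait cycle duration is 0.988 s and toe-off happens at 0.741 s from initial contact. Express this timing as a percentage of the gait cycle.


pct = (event_time / cycle_time) * 100
pct = (0.741 / 0.988) * 100
ratio = 0.7500
pct = 75.0000


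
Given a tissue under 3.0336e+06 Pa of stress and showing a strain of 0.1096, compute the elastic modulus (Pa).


E = stress / strain
E = 3.0336e+06 / 0.1096
E = 2.7679e+07


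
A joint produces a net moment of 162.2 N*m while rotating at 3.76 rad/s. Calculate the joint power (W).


P = M * omega
P = 162.2 * 3.76
P = 609.8720


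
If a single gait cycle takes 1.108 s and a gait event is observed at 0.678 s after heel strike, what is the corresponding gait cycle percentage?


pct = (event_time / cycle_time) * 100
pct = (0.678 / 1.108) * 100
ratio = 0.6119
pct = 61.1913


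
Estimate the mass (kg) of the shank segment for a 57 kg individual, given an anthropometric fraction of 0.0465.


m_segment = body_mass * fraction
m_segment = 57 * 0.0465
m_segment = 2.6505


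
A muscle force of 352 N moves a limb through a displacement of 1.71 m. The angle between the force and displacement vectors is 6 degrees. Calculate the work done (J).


W = F * d * cos(theta)
theta = 6 deg = 0.1047 rad
cos(theta) = 0.9945
W = 352 * 1.71 * 0.9945
W = 598.6226


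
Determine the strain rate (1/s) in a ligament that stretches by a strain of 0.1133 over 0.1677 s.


strain_rate = delta_strain / delta_t
strain_rate = 0.1133 / 0.1677
strain_rate = 0.6756


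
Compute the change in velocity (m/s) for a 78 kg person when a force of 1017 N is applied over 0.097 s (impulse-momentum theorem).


J = F * dt = 1017 * 0.097 = 98.6490 N*s
delta_v = J / m
delta_v = 98.6490 / 78
delta_v = 1.2647


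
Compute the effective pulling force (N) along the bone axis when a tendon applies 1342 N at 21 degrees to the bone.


F_eff = F_tendon * cos(theta)
theta = 21 deg = 0.3665 rad
cos(theta) = 0.9336
F_eff = 1342 * 0.9336
F_eff = 1252.8649


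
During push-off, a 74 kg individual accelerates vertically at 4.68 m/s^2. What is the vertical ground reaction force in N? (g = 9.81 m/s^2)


GRF = m * (g + a)
GRF = 74 * (9.81 + 4.68)
GRF = 74 * 14.4900
GRF = 1072.2600


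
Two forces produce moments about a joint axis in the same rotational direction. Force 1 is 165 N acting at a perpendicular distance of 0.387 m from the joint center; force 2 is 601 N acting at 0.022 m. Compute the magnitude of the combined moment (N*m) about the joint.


M = F1 * d1 + F2 * d2
M = 165 * 0.387 + 601 * 0.022
M = 63.8550 + 13.2220
M = 77.0770


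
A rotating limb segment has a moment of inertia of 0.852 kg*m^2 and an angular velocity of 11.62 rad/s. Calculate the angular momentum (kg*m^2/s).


L = I * omega
L = 0.852 * 11.62
L = 9.9002


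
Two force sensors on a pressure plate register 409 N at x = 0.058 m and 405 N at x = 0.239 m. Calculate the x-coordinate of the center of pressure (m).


COP_x = (F1*x1 + F2*x2) / (F1 + F2)
COP_x = (409*0.058 + 405*0.239) / (409 + 405)
Numerator = 120.5170
Denominator = 814
COP_x = 0.1481


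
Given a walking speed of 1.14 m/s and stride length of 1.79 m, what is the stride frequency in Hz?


f = v / stride_length
f = 1.14 / 1.79
f = 0.6369


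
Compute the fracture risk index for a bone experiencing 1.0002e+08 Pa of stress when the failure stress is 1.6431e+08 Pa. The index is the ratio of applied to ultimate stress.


FRI = applied / ultimate
FRI = 1.0002e+08 / 1.6431e+08
FRI = 0.6087


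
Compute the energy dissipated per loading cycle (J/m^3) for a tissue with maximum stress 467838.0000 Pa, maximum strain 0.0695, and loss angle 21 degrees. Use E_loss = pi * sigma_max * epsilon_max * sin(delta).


E_loss = pi * sigma_max * epsilon_max * sin(delta)
delta = 21 deg = 0.3665 rad
sin(delta) = 0.3584
E_loss = pi * 467838.0000 * 0.0695 * 0.3584
E_loss = 36606.5949


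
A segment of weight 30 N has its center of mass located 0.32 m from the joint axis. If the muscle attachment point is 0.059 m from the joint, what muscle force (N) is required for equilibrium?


F_muscle = W * d_load / d_muscle
F_muscle = 30 * 0.32 / 0.059
Numerator = 9.6000
F_muscle = 162.7119


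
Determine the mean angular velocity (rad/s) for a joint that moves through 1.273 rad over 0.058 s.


omega = delta_theta / delta_t
omega = 1.273 / 0.058
omega = 21.9483


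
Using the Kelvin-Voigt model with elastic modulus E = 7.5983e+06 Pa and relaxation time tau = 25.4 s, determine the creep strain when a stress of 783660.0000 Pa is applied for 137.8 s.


epsilon(t) = (sigma/E) * (1 - exp(-t/tau))
sigma/E = 783660.0000 / 7.5983e+06 = 0.1031
exp(-t/tau) = exp(-137.8 / 25.4) = 0.0044
epsilon = 0.1031 * (1 - 0.0044)
epsilon = 0.1027


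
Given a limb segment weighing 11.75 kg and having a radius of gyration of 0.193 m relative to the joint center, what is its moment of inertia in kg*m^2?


I = m * k^2
I = 11.75 * 0.193^2
k^2 = 0.0372
I = 0.4377


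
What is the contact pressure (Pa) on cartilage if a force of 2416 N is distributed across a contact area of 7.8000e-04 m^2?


P = F / A
P = 2416 / 7.8000e-04
P = 3.0974e+06


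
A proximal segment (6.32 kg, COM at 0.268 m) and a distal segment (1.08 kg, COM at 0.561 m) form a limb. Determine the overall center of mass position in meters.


COM = (m1*x1 + m2*x2) / (m1 + m2)
COM = (6.32*0.268 + 1.08*0.561) / (6.32 + 1.08)
Numerator = 2.2996
Denominator = 7.4000
COM = 0.3108


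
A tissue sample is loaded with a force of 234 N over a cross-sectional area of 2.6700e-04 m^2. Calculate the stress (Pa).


stress = F / A
stress = 234 / 2.6700e-04
stress = 876404.4944


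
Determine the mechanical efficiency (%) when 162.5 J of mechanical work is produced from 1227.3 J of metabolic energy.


eta = (W_mech / E_meta) * 100
eta = (162.5 / 1227.3) * 100
ratio = 0.1324
eta = 13.2404


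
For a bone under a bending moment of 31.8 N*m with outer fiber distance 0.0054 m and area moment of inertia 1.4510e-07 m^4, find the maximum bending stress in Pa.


sigma = M * c / I
sigma = 31.8 * 0.0054 / 1.4510e-07
M * c = 0.1717
sigma = 1.1835e+06


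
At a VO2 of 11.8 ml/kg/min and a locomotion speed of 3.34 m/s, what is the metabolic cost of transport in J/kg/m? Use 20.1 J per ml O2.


Power per kg = VO2 * 20.1 / 60
Power per kg = 11.8 * 20.1 / 60 = 3.9530 W/kg
Cost = power_per_kg / speed
Cost = 3.9530 / 3.34
Cost = 1.1835


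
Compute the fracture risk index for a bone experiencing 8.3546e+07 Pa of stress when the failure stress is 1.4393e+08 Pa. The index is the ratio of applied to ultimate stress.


FRI = applied / ultimate
FRI = 8.3546e+07 / 1.4393e+08
FRI = 0.5805


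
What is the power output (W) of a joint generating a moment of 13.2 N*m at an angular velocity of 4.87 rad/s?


P = M * omega
P = 13.2 * 4.87
P = 64.2840


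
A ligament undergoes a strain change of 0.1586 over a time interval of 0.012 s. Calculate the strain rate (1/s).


strain_rate = delta_strain / delta_t
strain_rate = 0.1586 / 0.012
strain_rate = 13.2167


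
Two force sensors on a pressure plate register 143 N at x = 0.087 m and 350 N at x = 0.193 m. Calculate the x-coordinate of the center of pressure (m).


COP_x = (F1*x1 + F2*x2) / (F1 + F2)
COP_x = (143*0.087 + 350*0.193) / (143 + 350)
Numerator = 79.9910
Denominator = 493
COP_x = 0.1623


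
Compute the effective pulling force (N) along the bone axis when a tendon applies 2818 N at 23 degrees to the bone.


F_eff = F_tendon * cos(theta)
theta = 23 deg = 0.4014 rad
cos(theta) = 0.9205
F_eff = 2818 * 0.9205
F_eff = 2593.9827


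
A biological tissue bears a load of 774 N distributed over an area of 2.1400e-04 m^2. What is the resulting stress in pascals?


stress = F / A
stress = 774 / 2.1400e-04
stress = 3.6168e+06


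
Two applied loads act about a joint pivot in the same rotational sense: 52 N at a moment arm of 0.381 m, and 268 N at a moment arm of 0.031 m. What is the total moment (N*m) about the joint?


M = F1 * d1 + F2 * d2
M = 52 * 0.381 + 268 * 0.031
M = 19.8120 + 8.3080
M = 28.1200


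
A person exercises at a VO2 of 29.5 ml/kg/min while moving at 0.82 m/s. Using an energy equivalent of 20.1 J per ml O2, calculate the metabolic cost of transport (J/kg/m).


Power per kg = VO2 * 20.1 / 60
Power per kg = 29.5 * 20.1 / 60 = 9.8825 W/kg
Cost = power_per_kg / speed
Cost = 9.8825 / 0.82
Cost = 12.0518


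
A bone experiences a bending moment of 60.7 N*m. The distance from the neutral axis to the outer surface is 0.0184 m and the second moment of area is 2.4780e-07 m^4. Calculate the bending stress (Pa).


sigma = M * c / I
sigma = 60.7 * 0.0184 / 2.4780e-07
M * c = 1.1169
sigma = 4.5072e+06


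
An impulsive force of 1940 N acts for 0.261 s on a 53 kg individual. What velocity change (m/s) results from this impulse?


J = F * dt = 1940 * 0.261 = 506.3400 N*s
delta_v = J / m
delta_v = 506.3400 / 53
delta_v = 9.5536


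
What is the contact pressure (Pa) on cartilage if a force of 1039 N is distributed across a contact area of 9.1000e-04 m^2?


P = F / A
P = 1039 / 9.1000e-04
P = 1.1418e+06


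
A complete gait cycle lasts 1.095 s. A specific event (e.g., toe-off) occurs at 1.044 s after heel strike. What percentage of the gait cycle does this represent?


pct = (event_time / cycle_time) * 100
pct = (1.044 / 1.095) * 100
ratio = 0.9534
pct = 95.3425


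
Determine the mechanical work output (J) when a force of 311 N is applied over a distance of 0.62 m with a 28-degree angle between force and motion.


W = F * d * cos(theta)
theta = 28 deg = 0.4887 rad
cos(theta) = 0.8829
W = 311 * 0.62 * 0.8829
W = 170.2500


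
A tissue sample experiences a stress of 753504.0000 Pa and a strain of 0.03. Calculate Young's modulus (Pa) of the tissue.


E = stress / strain
E = 753504.0000 / 0.03
E = 2.5117e+07


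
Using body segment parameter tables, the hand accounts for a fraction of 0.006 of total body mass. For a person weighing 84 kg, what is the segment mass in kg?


m_segment = body_mass * fraction
m_segment = 84 * 0.006
m_segment = 0.5040


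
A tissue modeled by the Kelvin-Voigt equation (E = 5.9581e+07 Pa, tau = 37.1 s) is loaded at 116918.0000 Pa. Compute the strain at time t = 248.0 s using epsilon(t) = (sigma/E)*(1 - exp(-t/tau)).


epsilon(t) = (sigma/E) * (1 - exp(-t/tau))
sigma/E = 116918.0000 / 5.9581e+07 = 0.0020
exp(-t/tau) = exp(-248.0 / 37.1) = 0.0012
epsilon = 0.0020 * (1 - 0.0012)
epsilon = 0.0020


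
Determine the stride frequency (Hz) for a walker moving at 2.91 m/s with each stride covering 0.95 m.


f = v / stride_length
f = 2.91 / 0.95
f = 3.0632


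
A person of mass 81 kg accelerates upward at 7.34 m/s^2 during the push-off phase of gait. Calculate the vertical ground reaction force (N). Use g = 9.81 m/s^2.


GRF = m * (g + a)
GRF = 81 * (9.81 + 7.34)
GRF = 81 * 17.1500
GRF = 1389.1500


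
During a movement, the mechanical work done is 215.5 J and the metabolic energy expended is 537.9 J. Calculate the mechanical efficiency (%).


eta = (W_mech / E_meta) * 100
eta = (215.5 / 537.9) * 100
ratio = 0.4006
eta = 40.0632


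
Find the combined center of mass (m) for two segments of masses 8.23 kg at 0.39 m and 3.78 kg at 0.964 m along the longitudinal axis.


COM = (m1*x1 + m2*x2) / (m1 + m2)
COM = (8.23*0.39 + 3.78*0.964) / (8.23 + 3.78)
Numerator = 6.8536
Denominator = 12.0100
COM = 0.5707


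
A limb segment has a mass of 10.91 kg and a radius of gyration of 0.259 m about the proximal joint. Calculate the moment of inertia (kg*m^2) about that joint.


I = m * k^2
I = 10.91 * 0.259^2
k^2 = 0.0671
I = 0.7319


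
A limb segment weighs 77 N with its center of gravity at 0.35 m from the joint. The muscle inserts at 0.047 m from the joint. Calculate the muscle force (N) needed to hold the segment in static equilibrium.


F_muscle = W * d_load / d_muscle
F_muscle = 77 * 0.35 / 0.047
Numerator = 26.9500
F_muscle = 573.4043


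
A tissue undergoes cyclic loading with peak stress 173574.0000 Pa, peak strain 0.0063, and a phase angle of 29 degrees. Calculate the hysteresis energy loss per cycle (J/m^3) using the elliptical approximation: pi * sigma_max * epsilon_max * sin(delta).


E_loss = pi * sigma_max * epsilon_max * sin(delta)
delta = 29 deg = 0.5061 rad
sin(delta) = 0.4848
E_loss = pi * 173574.0000 * 0.0063 * 0.4848
E_loss = 1665.5065


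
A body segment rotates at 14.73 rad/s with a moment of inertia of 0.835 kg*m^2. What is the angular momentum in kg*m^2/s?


L = I * omega
L = 0.835 * 14.73
L = 12.2995


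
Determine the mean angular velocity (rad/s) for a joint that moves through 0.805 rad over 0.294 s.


omega = delta_theta / delta_t
omega = 0.805 / 0.294
omega = 2.7381


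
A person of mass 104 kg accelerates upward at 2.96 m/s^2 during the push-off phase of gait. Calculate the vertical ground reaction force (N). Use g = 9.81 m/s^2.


GRF = m * (g + a)
GRF = 104 * (9.81 + 2.96)
GRF = 104 * 12.7700
GRF = 1328.0800


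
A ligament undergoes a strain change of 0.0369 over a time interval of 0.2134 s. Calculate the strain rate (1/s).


strain_rate = delta_strain / delta_t
strain_rate = 0.0369 / 0.2134
strain_rate = 0.1729


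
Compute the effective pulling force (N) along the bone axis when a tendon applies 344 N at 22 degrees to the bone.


F_eff = F_tendon * cos(theta)
theta = 22 deg = 0.3840 rad
cos(theta) = 0.9272
F_eff = 344 * 0.9272
F_eff = 318.9512


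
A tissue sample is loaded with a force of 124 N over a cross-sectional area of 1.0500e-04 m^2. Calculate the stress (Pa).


stress = F / A
stress = 124 / 1.0500e-04
stress = 1.1810e+06


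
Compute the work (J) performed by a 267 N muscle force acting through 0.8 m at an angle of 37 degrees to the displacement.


W = F * d * cos(theta)
theta = 37 deg = 0.6458 rad
cos(theta) = 0.7986
W = 267 * 0.8 * 0.7986
W = 170.5885


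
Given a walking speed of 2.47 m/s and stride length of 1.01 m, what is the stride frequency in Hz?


f = v / stride_length
f = 2.47 / 1.01
f = 2.4455


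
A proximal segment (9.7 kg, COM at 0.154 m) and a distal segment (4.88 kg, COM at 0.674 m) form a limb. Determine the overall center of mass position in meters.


COM = (m1*x1 + m2*x2) / (m1 + m2)
COM = (9.7*0.154 + 4.88*0.674) / (9.7 + 4.88)
Numerator = 4.7829
Denominator = 14.5800
COM = 0.3280


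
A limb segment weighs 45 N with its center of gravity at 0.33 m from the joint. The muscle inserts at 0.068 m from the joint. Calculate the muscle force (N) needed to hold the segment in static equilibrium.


F_muscle = W * d_load / d_muscle
F_muscle = 45 * 0.33 / 0.068
Numerator = 14.8500
F_muscle = 218.3824


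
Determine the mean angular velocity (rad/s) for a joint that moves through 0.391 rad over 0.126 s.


omega = delta_theta / delta_t
omega = 0.391 / 0.126
omega = 3.1032


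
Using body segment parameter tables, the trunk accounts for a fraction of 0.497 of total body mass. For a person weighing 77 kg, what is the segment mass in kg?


m_segment = body_mass * fraction
m_segment = 77 * 0.497
m_segment = 38.2690


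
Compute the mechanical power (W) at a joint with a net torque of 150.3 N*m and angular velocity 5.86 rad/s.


P = M * omega
P = 150.3 * 5.86
P = 880.7580
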